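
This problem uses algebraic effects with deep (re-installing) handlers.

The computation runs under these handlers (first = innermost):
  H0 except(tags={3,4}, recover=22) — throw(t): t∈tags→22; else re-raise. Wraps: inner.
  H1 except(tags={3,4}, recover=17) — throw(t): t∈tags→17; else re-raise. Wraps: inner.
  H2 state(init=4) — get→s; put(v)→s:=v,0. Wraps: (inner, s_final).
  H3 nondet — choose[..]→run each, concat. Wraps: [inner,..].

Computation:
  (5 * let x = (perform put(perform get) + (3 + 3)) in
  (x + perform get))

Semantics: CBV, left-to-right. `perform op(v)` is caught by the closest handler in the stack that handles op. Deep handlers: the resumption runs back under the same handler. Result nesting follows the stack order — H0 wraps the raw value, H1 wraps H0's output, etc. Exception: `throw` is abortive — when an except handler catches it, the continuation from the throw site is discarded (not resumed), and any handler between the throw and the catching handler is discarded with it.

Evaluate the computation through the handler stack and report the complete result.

Working:
get @ H2 ⇒ 4
put(4) @ H2 ⇒ s:=4
get @ H2 ⇒ 4
H0 returns 50
H1 returns 50
H2 returns (50, 4)
H3 returns [(50, 4)]
= [(50, 4)]

Answer: [(50, 4)]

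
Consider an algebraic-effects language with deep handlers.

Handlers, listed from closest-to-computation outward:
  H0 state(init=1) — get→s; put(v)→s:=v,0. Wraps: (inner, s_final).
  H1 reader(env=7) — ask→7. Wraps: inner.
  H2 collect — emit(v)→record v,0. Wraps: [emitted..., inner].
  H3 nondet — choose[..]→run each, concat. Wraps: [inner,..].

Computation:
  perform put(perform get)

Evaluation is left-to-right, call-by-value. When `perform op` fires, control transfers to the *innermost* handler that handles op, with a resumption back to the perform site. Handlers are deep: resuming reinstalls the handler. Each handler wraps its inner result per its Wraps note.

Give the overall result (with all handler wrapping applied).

Step-by-step:
get @ H0 ⇒ 1
put(1) @ H0 ⇒ s:=1
H0 returns (0, 1)
H1 returns (0, 1)
H2 returns [(0, 1)]
H3 returns [[(0, 1)]]
= [[(0, 1)]]

Answer: [[(0, 1)]]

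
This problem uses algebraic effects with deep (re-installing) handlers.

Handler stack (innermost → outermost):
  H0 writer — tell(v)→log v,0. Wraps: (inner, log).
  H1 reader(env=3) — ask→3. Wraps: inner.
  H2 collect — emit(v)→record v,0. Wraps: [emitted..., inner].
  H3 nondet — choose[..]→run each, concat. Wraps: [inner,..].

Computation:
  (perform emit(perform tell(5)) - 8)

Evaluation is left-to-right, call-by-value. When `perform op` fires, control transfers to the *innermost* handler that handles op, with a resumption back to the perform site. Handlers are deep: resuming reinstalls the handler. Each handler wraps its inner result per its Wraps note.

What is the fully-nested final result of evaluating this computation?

Evaluation trace:
tell(5) @ H0 ⇒ log+=5
emit(0) @ H2 ⇒ out+=0
H0 returns (-8, (5))
H1 returns (-8, (5))
H2 returns [0, (-8, (5))]
H3 returns [[0, (-8, (5))]]
= [[0, (-8, (5))]]

Answer: [[0, (-8, (5))]]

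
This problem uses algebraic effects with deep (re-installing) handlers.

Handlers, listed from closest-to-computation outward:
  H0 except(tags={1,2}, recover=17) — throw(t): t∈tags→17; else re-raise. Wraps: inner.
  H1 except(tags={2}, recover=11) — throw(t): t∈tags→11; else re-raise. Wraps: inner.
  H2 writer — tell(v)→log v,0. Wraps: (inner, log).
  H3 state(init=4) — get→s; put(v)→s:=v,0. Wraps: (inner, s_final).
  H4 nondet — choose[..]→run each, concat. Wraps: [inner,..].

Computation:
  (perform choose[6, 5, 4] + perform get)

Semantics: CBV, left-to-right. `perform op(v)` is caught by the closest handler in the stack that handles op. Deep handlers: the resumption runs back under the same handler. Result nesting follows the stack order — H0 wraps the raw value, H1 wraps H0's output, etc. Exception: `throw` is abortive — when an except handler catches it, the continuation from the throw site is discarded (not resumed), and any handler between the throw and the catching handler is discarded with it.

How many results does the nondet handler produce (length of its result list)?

Answer: 3

Working:
choose[6, 5, 4] @ H4
  branch[0] choose=6:
    get @ H3 ⇒ 4
    H0 returns 10
    H1 returns 10
    H2 returns (10, ())
    H3 returns ((10, ()), 4)
    H4 returns [((10, ()), 4)]
  branch[1] choose=5:
    get @ H3 ⇒ 4
    H0 returns 9
    H1 returns 9
    H2 returns (9, ())
    H3 returns ((9, ()), 4)
    H4 returns [((9, ()), 4)]
  branch[2] choose=4:
    get @ H3 ⇒ 4
    H0 returns 8
    H1 returns 8
    H2 returns (8, ())
    H3 returns ((8, ()), 4)
    H4 returns [((8, ()), 4)]
= [((10, ()), 4), ((9, ()), 4), ((8, ()), 4)]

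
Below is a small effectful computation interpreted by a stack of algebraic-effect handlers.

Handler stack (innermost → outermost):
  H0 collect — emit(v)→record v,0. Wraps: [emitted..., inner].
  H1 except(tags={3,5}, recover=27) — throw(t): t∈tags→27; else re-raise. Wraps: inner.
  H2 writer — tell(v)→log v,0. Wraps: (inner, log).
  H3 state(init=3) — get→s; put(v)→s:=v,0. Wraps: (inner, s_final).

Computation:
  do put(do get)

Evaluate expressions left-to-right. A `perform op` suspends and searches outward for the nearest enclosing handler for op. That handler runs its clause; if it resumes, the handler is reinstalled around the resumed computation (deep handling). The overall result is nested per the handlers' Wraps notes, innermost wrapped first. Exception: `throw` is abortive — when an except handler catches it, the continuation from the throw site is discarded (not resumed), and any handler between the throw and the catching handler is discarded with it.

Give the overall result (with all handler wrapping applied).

Answer: (([0], ()), 3)

Step-by-step:
get @ H3 ⇒ 3
put(3) @ H3 ⇒ s:=3
H0 returns [0]
H1 returns [0]
H2 returns ([0], ())
H3 returns (([0], ()), 3)
= (([0], ()), 3)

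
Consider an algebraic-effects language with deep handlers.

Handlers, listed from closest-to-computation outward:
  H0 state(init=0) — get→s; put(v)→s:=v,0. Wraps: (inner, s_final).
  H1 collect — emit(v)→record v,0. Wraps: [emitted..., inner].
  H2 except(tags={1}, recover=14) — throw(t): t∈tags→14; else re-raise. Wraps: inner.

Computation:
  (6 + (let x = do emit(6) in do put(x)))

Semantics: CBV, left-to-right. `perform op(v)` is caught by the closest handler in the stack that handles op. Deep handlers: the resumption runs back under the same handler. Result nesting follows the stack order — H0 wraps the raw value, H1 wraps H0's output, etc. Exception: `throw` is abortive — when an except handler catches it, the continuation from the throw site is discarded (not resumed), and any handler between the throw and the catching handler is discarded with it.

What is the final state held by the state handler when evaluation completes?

Evaluation trace:
emit(6) @ H1 ⇒ out+=6
put(0) @ H0 ⇒ s:=0
H0 returns (6, 0)
H1 returns [6, (6, 0)]
H2 returns [6, (6, 0)]
= [6, (6, 0)]

Answer: 0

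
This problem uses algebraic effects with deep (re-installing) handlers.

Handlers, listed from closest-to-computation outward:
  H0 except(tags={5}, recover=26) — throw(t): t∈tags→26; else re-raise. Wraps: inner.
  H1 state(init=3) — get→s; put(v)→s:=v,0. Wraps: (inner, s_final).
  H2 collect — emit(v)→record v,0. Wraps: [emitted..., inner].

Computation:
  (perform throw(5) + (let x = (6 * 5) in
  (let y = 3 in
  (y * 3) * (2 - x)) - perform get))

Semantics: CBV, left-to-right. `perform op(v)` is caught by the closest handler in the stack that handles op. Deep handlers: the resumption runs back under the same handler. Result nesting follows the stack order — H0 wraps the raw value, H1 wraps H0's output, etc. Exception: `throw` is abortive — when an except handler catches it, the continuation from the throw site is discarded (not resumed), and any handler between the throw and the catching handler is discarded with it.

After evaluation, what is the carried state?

Answer: 3

Step-by-step:
throw(5) @ H0 caught ⇒ 26
H1 returns (26, 3)
H2 returns [(26, 3)]
= [(26, 3)]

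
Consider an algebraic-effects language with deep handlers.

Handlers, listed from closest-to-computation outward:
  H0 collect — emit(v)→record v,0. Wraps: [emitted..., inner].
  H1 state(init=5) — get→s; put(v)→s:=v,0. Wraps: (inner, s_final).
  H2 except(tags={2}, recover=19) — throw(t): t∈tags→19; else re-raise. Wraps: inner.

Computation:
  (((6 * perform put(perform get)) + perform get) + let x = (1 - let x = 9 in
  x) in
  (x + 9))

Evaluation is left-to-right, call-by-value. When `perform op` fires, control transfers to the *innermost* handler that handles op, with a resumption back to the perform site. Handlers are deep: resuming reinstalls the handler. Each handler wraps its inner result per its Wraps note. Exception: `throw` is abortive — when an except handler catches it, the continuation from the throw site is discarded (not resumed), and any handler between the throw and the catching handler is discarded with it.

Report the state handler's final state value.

Evaluation trace:
get @ H1 ⇒ 5
put(5) @ H1 ⇒ s:=5
get @ H1 ⇒ 5
H0 returns [6]
H1 returns ([6], 5)
H2 returns ([6], 5)
= ([6], 5)

Answer: 5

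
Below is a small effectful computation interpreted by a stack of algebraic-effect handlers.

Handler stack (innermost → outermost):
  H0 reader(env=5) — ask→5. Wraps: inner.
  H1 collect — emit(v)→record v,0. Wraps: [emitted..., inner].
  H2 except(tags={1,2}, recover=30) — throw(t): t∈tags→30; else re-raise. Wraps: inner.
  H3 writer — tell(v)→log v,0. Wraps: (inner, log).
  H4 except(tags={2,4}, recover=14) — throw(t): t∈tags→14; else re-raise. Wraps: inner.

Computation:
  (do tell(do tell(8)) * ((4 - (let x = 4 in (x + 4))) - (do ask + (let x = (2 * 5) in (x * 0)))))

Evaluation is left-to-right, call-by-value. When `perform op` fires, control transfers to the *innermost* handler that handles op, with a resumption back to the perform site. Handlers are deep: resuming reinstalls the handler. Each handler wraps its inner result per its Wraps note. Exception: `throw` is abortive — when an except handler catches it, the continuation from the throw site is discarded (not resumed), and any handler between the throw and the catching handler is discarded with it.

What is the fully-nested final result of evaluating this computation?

Step-by-step:
tell(8) @ H3 ⇒ log+=8
tell(0) @ H3 ⇒ log+=0
ask @ H0 ⇒ 5
H0 returns 0
H1 returns [0]
H2 returns [0]
H3 returns ([0], (8, 0))
H4 returns ([0], (8, 0))
= ([0], (8, 0))

Answer: ([0], (8, 0))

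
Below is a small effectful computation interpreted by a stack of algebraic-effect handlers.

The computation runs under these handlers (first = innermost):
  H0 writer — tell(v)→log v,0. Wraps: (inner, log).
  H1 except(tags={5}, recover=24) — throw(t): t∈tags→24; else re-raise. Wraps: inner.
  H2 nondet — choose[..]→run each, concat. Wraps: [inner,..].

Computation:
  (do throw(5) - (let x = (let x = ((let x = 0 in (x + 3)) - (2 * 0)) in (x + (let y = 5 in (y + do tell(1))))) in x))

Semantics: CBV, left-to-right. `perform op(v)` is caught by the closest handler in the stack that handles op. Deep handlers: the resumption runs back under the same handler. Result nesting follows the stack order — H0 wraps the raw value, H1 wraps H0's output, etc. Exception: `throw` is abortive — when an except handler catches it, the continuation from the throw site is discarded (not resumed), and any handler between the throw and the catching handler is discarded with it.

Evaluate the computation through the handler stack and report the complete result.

Working:
throw(5) @ H1 caught ⇒ 24
H2 returns [24]
= [24]

Answer: [24]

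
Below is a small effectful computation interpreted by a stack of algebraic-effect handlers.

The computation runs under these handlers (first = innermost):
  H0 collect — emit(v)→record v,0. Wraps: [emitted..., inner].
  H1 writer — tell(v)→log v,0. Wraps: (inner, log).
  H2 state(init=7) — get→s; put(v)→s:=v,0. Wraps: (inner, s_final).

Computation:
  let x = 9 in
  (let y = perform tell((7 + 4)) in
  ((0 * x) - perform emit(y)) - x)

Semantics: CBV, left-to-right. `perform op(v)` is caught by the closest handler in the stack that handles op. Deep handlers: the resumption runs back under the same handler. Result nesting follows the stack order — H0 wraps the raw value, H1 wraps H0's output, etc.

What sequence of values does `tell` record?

Answer: (11)

Step-by-step:
tell(11) @ H1 ⇒ log+=11
emit(0) @ H0 ⇒ out+=0
H0 returns [0, -9]
H1 returns ([0, -9], (11))
H2 returns (([0, -9], (11)), 7)
= (([0, -9], (11)), 7)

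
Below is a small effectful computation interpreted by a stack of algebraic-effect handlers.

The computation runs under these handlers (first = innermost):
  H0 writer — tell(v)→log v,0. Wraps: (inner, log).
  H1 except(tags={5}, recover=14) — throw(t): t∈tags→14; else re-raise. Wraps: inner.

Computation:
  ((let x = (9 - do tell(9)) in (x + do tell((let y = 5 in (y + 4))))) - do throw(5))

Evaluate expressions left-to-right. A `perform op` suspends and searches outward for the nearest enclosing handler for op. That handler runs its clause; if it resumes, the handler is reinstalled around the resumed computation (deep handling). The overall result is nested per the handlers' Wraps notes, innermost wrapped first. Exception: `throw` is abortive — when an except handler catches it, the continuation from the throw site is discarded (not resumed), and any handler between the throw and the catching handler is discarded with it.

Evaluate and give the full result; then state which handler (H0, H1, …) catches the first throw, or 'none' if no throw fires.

Evaluation trace:
tell(9) @ H0 ⇒ log+=9
tell(9) @ H0 ⇒ log+=9
throw(5) @ H1 caught ⇒ 14
= 14

Answer: 14 ; first throw caught by: H1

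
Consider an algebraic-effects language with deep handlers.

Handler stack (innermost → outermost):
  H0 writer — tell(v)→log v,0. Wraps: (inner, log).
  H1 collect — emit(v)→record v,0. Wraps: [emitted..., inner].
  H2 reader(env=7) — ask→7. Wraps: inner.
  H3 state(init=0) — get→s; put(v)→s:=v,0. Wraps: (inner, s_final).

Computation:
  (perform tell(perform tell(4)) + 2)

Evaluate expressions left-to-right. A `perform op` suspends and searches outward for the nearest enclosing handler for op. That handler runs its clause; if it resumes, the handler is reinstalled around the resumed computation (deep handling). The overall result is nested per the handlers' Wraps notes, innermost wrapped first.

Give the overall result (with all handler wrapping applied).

Working:
tell(4) @ H0 ⇒ log+=4
tell(0) @ H0 ⇒ log+=0
H0 returns (2, (4, 0))
H1 returns [(2, (4, 0))]
H2 returns [(2, (4, 0))]
H3 returns ([(2, (4, 0))], 0)
= ([(2, (4, 0))], 0)

Answer: ([(2, (4, 0))], 0)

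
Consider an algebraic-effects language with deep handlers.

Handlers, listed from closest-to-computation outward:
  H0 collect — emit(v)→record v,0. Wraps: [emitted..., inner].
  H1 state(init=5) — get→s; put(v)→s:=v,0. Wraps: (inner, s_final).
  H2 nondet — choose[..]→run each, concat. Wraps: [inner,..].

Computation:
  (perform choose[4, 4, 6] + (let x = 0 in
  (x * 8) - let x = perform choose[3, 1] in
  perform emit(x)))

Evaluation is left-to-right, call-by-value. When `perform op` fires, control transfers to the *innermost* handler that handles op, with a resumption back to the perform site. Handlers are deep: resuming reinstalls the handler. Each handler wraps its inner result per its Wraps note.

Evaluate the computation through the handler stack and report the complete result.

Answer: [([3, 4], 5), ([1, 4], 5), ([3, 4], 5), ([1, 4], 5), ([3, 6], 5), ([1, 6], 5)]

Evaluation trace:
choose[4, 4, 6] @ H2
  branch[0] choose=4:
    choose[3, 1] @ H2
      branch[0] choose=3:
        emit(3) @ H0 ⇒ out+=3
        H0 returns [3, 4]
        H1 returns ([3, 4], 5)
        H2 returns [([3, 4], 5)]
      branch[1] choose=1:
        emit(1) @ H0 ⇒ out+=1
        H0 returns [1, 4]
        H1 returns ([1, 4], 5)
        H2 returns [([1, 4], 5)]
  branch[1] choose=4:
    choose[3, 1] @ H2
      branch[0] choose=3:
        emit(3) @ H0 ⇒ out+=3
        H0 returns [3, 4]
        H1 returns ([3, 4], 5)
        H2 returns [([3, 4], 5)]
      branch[1] choose=1:
        emit(1) @ H0 ⇒ out+=1
        H0 returns [1, 4]
        H1 returns ([1, 4], 5)
        H2 returns [([1, 4], 5)]
  branch[2] choose=6:
    choose[3, 1] @ H2
      branch[0] choose=3:
        emit(3) @ H0 ⇒ out+=3
        H0 returns [3, 6]
        H1 returns ([3, 6], 5)
        H2 returns [([3, 6], 5)]
      branch[1] choose=1:
        emit(1) @ H0 ⇒ out+=1
        H0 returns [1, 6]
        H1 returns ([1, 6], 5)
        H2 returns [([1, 6], 5)]
= [([3, 4], 5), ([1, 4], 5), ([3, 4], 5), ([1, 4], 5), ([3, 6], 5), ([1, 6], 5)]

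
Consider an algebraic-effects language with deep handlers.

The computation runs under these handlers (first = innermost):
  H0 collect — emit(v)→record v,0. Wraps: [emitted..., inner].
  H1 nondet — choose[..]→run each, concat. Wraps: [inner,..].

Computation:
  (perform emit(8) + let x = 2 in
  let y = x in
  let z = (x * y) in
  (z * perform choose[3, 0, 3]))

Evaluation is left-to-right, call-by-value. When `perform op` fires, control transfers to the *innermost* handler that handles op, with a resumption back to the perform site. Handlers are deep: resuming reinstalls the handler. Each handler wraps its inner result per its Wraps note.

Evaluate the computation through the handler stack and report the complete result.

Answer: [[8, 12], [8, 0], [8, 12]]

Evaluation trace:
emit(8) @ H0 ⇒ out+=8
choose[3, 0, 3] @ H1
  branch[0] choose=3:
    H0 returns [8, 12]
    H1 returns [[8, 12]]
  branch[1] choose=0:
    H0 returns [8, 0]
    H1 returns [[8, 0]]
  branch[2] choose=3:
    H0 returns [8, 12]
    H1 returns [[8, 12]]
= [[8, 12], [8, 0], [8, 12]]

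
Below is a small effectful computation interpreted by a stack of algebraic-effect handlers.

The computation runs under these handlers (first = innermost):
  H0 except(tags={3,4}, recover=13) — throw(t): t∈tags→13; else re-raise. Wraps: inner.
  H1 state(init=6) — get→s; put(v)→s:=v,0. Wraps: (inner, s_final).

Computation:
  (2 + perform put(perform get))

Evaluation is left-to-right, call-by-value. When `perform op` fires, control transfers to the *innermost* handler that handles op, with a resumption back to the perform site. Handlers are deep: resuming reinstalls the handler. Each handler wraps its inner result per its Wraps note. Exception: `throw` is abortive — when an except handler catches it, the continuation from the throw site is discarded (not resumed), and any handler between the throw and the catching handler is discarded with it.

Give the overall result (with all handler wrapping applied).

Answer: (2, 6)

Step-by-step:
get @ H1 ⇒ 6
put(6) @ H1 ⇒ s:=6
H0 returns 2
H1 returns (2, 6)
= (2, 6)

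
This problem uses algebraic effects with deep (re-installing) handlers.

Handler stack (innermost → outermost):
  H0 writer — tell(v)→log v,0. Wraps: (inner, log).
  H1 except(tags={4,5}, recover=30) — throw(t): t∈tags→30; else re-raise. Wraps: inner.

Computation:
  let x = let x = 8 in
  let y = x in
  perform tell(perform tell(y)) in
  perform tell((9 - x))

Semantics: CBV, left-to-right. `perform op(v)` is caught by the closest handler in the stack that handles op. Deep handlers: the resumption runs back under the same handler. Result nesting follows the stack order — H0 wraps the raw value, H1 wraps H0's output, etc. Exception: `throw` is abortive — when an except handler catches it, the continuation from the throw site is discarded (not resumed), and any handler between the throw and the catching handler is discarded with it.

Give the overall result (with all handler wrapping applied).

Step-by-step:
tell(8) @ H0 ⇒ log+=8
tell(0) @ H0 ⇒ log+=0
tell(9) @ H0 ⇒ log+=9
H0 returns (0, (8, 0, 9))
H1 returns (0, (8, 0, 9))
= (0, (8, 0, 9))

Answer: (0, (8, 0, 9))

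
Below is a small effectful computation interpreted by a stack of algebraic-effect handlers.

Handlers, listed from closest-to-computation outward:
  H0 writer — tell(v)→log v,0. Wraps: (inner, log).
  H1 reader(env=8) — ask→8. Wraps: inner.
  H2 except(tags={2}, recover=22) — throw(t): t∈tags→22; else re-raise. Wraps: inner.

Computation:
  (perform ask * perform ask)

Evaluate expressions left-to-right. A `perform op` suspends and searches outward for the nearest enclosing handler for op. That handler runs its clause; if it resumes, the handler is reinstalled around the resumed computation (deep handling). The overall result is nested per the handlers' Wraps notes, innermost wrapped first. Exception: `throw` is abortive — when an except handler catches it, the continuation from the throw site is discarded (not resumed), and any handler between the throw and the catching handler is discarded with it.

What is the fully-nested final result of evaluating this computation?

Working:
ask @ H1 ⇒ 8
ask @ H1 ⇒ 8
H0 returns (64, ())
H1 returns (64, ())
H2 returns (64, ())
= (64, ())

Answer: (64, ())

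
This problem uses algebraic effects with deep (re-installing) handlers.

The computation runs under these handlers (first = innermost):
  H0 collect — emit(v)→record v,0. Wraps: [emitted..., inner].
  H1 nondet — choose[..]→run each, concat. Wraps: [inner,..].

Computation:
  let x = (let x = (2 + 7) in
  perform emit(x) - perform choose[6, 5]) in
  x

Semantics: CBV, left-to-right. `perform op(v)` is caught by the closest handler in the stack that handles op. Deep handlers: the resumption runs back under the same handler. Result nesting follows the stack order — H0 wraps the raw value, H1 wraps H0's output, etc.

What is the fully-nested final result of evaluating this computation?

Step-by-step:
emit(9) @ H0 ⇒ out+=9
choose[6, 5] @ H1
  branch[0] choose=6:
    H0 returns [9, -6]
    H1 returns [[9, -6]]
  branch[1] choose=5:
    H0 returns [9, -5]
    H1 returns [[9, -5]]
= [[9, -6], [9, -5]]

Answer: [[9, -6], [9, -5]]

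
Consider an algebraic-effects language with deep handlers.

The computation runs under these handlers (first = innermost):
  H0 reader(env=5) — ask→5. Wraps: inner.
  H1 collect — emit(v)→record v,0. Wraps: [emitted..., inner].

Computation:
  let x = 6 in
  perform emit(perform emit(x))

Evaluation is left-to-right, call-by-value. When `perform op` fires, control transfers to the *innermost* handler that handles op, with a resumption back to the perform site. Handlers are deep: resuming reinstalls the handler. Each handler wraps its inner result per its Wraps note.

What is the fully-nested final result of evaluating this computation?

Answer: [6, 0, 0]

Working:
emit(6) @ H1 ⇒ out+=6
emit(0) @ H1 ⇒ out+=0
H0 returns 0
H1 returns [6, 0, 0]
= [6, 0, 0]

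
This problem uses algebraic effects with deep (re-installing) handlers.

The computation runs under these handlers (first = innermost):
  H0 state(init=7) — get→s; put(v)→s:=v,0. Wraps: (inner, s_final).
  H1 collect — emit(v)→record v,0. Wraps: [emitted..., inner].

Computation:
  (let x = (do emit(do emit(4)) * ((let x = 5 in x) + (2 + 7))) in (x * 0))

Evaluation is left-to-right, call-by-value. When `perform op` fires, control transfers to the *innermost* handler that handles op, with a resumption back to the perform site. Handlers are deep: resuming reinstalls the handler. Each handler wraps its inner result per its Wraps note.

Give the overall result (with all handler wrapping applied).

Step-by-step:
emit(4) @ H1 ⇒ out+=4
emit(0) @ H1 ⇒ out+=0
H0 returns (0, 7)
H1 returns [4, 0, (0, 7)]
= [4, 0, (0, 7)]

Answer: [4, 0, (0, 7)]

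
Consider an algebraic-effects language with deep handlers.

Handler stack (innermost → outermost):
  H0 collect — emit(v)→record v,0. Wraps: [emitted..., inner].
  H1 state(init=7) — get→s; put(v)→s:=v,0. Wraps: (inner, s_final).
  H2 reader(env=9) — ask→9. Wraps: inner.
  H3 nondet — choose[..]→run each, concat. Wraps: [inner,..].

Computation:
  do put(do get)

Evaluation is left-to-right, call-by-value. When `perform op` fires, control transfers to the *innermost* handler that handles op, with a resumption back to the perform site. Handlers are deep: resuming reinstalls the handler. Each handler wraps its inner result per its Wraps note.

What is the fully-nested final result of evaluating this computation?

Working:
get @ H1 ⇒ 7
put(7) @ H1 ⇒ s:=7
H0 returns [0]
H1 returns ([0], 7)
H2 returns ([0], 7)
H3 returns [([0], 7)]
= [([0], 7)]

Answer: [([0], 7)]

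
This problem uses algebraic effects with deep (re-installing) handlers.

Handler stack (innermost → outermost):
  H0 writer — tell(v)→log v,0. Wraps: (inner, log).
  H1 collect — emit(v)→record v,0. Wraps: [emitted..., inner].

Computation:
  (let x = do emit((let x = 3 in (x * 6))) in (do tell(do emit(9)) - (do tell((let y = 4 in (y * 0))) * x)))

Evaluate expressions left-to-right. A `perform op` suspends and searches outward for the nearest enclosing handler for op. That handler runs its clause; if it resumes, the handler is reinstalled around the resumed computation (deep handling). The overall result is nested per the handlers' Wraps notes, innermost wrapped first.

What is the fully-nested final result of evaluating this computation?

Answer: [18, 9, (0, (0, 0))]

Step-by-step:
emit(18) @ H1 ⇒ out+=18
emit(9) @ H1 ⇒ out+=9
tell(0) @ H0 ⇒ log+=0
tell(0) @ H0 ⇒ log+=0
H0 returns (0, (0, 0))
H1 returns [18, 9, (0, (0, 0))]
= [18, 9, (0, (0, 0))]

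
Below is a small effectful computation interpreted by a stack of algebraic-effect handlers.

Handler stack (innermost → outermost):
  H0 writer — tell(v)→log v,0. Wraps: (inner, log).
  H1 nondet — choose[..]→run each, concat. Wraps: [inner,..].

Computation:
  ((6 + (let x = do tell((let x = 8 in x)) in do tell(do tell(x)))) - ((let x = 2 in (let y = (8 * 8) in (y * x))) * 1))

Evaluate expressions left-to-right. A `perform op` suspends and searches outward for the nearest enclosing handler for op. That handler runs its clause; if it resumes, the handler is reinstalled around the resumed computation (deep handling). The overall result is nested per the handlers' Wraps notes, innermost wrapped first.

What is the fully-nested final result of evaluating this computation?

Answer: [(-122, (8, 0, 0))]

Working:
tell(8) @ H0 ⇒ log+=8
tell(0) @ H0 ⇒ log+=0
tell(0) @ H0 ⇒ log+=0
H0 returns (-122, (8, 0, 0))
H1 returns [(-122, (8, 0, 0))]
= [(-122, (8, 0, 0))]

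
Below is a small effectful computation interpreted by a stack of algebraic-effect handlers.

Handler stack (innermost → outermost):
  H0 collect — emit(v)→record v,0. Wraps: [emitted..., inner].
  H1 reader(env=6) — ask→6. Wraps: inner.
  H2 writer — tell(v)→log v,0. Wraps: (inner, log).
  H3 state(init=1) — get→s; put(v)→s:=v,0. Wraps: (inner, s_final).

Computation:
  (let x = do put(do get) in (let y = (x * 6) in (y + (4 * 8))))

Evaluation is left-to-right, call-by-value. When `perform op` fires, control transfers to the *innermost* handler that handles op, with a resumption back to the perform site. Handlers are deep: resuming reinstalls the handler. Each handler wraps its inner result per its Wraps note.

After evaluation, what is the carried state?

Evaluation trace:
get @ H3 ⇒ 1
put(1) @ H3 ⇒ s:=1
H0 returns [32]
H1 returns [32]
H2 returns ([32], ())
H3 returns (([32], ()), 1)
= (([32], ()), 1)

Answer: 1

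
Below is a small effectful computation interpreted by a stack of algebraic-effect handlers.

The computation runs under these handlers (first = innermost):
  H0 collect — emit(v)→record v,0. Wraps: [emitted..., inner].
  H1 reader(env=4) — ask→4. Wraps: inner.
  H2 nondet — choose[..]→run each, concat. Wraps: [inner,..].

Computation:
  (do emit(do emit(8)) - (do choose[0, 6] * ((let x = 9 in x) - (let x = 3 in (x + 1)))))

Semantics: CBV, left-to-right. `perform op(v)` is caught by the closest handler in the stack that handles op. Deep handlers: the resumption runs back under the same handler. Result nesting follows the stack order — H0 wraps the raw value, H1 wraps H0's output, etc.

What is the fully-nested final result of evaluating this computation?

Evaluation trace:
emit(8) @ H0 ⇒ out+=8
emit(0) @ H0 ⇒ out+=0
choose[0, 6] @ H2
  branch[0] choose=0:
    H0 returns [8, 0, 0]
    H1 returns [8, 0, 0]
    H2 returns [[8, 0, 0]]
  branch[1] choose=6:
    H0 returns [8, 0, -30]
    H1 returns [8, 0, -30]
    H2 returns [[8, 0, -30]]
= [[8, 0, 0], [8, 0, -30]]

Answer: [[8, 0, 0], [8, 0, -30]]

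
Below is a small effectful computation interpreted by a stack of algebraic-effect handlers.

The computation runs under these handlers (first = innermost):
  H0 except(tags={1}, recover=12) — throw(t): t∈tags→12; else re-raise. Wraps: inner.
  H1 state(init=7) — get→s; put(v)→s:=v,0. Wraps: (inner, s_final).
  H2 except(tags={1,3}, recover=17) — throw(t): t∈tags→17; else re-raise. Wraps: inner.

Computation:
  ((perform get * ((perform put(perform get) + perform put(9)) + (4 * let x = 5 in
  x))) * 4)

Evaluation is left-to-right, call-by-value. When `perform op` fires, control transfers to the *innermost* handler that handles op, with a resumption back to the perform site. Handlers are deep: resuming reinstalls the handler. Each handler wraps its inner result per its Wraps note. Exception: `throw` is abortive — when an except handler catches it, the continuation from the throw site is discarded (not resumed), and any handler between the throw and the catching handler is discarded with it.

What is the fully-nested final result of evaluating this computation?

Step-by-step:
get @ H1 ⇒ 7
get @ H1 ⇒ 7
put(7) @ H1 ⇒ s:=7
put(9) @ H1 ⇒ s:=9
H0 returns 560
H1 returns (560, 9)
H2 returns (560, 9)
= (560, 9)

Answer: (560, 9)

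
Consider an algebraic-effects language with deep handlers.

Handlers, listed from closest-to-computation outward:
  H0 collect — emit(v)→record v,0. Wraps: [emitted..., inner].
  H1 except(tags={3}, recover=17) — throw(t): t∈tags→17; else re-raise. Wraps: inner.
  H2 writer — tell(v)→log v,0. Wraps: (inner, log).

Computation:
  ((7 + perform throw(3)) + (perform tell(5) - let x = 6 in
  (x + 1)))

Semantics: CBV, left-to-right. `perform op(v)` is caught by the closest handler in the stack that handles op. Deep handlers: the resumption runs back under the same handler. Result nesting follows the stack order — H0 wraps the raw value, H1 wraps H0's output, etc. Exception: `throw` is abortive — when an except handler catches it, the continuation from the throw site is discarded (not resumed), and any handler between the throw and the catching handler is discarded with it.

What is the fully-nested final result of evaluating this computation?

Answer: (17, ())

Step-by-step:
throw(3) @ H1 caught ⇒ 17
H2 returns (17, ())
= (17, ())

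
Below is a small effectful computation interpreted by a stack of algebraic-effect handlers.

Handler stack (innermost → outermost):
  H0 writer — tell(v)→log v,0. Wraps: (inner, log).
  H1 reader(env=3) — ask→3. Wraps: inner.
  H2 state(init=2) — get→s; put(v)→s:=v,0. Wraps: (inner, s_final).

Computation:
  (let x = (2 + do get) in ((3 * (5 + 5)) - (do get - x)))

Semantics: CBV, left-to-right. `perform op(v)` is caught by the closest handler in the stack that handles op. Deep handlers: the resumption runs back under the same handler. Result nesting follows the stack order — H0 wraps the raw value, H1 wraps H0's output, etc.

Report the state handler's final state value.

Answer: 2

Evaluation trace:
get @ H2 ⇒ 2
get @ H2 ⇒ 2
H0 returns (32, ())
H1 returns (32, ())
H2 returns ((32, ()), 2)
= ((32, ()), 2)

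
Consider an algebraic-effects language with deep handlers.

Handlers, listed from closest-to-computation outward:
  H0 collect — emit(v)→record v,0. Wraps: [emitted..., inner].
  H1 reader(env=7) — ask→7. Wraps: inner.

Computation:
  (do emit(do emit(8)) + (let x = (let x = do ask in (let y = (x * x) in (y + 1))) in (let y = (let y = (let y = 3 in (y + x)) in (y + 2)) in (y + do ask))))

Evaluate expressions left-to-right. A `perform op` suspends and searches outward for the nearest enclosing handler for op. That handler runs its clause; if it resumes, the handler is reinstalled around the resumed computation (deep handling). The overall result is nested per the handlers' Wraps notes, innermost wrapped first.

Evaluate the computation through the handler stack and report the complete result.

Working:
emit(8) @ H0 ⇒ out+=8
emit(0) @ H0 ⇒ out+=0
ask @ H1 ⇒ 7
ask @ H1 ⇒ 7
H0 returns [8, 0, 62]
H1 returns [8, 0, 62]
= [8, 0, 62]

Answer: [8, 0, 62]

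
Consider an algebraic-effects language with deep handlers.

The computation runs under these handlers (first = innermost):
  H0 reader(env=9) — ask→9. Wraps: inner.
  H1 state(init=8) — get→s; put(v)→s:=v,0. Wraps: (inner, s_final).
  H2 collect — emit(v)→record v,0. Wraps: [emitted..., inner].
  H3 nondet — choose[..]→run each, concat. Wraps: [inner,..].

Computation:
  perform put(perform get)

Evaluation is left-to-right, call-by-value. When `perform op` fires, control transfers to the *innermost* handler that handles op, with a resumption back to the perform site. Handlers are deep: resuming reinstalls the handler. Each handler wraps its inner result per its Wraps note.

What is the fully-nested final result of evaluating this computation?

Step-by-step:
get @ H1 ⇒ 8
put(8) @ H1 ⇒ s:=8
H0 returns 0
H1 returns (0, 8)
H2 returns [(0, 8)]
H3 returns [[(0, 8)]]
= [[(0, 8)]]

Answer: [[(0, 8)]]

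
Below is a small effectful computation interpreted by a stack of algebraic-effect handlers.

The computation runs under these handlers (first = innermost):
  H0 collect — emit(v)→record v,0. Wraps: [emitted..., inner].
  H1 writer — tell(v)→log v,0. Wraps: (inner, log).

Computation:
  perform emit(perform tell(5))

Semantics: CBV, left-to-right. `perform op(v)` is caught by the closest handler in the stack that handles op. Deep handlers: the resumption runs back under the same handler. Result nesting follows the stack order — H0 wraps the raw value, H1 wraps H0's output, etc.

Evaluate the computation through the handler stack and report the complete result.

Answer: ([0, 0], (5))

Working:
tell(5) @ H1 ⇒ log+=5
emit(0) @ H0 ⇒ out+=0
H0 returns [0, 0]
H1 returns ([0, 0], (5))
= ([0, 0], (5))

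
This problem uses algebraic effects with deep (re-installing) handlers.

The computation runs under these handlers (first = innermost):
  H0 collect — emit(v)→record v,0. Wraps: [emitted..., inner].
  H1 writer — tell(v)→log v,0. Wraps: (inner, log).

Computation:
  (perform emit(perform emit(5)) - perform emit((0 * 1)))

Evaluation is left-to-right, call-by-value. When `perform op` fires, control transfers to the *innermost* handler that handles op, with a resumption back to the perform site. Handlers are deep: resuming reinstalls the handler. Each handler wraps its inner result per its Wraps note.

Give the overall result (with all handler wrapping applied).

Answer: ([5, 0, 0, 0], ())

Evaluation trace:
emit(5) @ H0 ⇒ out+=5
emit(0) @ H0 ⇒ out+=0
emit(0) @ H0 ⇒ out+=0
H0 returns [5, 0, 0, 0]
H1 returns ([5, 0, 0, 0], ())
= ([5, 0, 0, 0], ())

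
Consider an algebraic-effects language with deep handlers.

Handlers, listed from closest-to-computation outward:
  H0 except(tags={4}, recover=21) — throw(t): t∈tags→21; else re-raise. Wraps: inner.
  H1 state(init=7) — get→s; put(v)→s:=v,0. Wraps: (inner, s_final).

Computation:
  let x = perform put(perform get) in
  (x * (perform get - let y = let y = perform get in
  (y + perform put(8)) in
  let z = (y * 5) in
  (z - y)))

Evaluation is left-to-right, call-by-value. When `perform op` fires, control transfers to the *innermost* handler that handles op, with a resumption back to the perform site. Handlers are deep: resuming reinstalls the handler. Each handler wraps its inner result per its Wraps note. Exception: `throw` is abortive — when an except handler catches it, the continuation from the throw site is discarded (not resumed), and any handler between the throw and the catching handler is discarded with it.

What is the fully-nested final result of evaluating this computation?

Answer: (0, 8)

Step-by-step:
get @ H1 ⇒ 7
put(7) @ H1 ⇒ s:=7
get @ H1 ⇒ 7
get @ H1 ⇒ 7
put(8) @ H1 ⇒ s:=8
H0 returns 0
H1 returns (0, 8)
= (0, 8)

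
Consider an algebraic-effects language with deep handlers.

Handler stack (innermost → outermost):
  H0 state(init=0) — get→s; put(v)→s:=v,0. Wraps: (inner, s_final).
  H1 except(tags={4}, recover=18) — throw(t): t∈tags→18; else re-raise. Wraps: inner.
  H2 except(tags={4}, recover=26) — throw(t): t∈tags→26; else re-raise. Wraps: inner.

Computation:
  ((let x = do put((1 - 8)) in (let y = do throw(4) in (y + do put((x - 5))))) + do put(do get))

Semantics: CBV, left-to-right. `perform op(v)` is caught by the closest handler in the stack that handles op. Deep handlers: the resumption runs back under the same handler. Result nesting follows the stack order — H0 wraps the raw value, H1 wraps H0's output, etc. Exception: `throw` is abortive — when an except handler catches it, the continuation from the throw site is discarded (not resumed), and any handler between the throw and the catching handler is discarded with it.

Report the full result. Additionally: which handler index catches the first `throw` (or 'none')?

Evaluation trace:
put(-7) @ H0 ⇒ s:=-7
throw(4) @ H1 caught ⇒ 18
H2 returns 18
= 18

Answer: 18 ; first throw caught by: H1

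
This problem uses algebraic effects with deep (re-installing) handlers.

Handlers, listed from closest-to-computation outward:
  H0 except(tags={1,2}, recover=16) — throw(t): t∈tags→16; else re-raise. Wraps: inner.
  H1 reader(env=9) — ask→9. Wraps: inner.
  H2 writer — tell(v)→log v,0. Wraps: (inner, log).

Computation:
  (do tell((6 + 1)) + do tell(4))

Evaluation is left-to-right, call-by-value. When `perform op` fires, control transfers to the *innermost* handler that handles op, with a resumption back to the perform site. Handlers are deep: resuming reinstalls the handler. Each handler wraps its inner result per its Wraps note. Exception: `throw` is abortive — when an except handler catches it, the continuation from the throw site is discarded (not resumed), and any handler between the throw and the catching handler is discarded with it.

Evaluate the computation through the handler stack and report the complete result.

Answer: (0, (7, 4))

Working:
tell(7) @ H2 ⇒ log+=7
tell(4) @ H2 ⇒ log+=4
H0 returns 0
H1 returns 0
H2 returns (0, (7, 4))
= (0, (7, 4))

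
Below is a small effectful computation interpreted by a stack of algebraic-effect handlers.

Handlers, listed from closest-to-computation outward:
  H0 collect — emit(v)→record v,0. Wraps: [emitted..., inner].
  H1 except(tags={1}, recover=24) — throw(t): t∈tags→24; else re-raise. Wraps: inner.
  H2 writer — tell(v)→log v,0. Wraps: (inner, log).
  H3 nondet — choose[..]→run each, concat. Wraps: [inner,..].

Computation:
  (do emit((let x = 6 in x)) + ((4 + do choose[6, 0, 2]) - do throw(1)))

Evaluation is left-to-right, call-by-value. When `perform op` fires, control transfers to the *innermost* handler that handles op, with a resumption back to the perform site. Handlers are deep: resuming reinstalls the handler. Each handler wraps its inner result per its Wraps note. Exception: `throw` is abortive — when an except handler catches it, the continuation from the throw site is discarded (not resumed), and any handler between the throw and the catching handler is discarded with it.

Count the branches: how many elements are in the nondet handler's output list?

Evaluation trace:
emit(6) @ H0 ⇒ out+=6
choose[6, 0, 2] @ H3
  branch[0] choose=6:
    throw(1) @ H1 caught ⇒ 24
    H2 returns (24, ())
    H3 returns [(24, ())]
  branch[1] choose=0:
    throw(1) @ H1 caught ⇒ 24
    H2 returns (24, ())
    H3 returns [(24, ())]
  branch[2] choose=2:
    throw(1) @ H1 caught ⇒ 24
    H2 returns (24, ())
    H3 returns [(24, ())]
= [(24, ()), (24, ()), (24, ())]

Answer: 3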